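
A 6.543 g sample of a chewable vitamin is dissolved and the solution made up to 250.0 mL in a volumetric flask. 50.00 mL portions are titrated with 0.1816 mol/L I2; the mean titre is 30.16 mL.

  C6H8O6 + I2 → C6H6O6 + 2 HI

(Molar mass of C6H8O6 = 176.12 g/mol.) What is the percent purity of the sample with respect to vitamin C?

73.71 %

n(I2) per titration = 0.03016 × 0.1816 = 5.477 × 10^-3 mol
n(C6H8O6) in each aliquot = 5.477 × 10^-3 mol (1:1 ratio)
n(C6H8O6) in the whole flask = 5.477 × 10^-3 × 250.0/50.00 = 0.02739 mol
mass of C6H8O6 = 0.02739 × 176.12 = 4.823 g
% C6H8O6 = 4.823 / 6.543 × 100 = 73.71 %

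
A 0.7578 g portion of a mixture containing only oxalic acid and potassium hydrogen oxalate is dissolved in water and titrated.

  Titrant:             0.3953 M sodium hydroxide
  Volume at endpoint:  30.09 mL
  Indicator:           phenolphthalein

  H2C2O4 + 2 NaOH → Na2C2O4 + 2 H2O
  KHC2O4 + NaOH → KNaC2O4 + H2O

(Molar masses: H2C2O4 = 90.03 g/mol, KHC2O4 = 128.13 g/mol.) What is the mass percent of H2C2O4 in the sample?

54.76 %

n(NaOH) = 0.03009 × 0.3953 = 0.01189 mol
Let x = n(H2C2O4), y = n(KHC2O4).
Titrant: 2x + 1y = 0.01189;  mass: 90.03x + 128.13y = 0.7578
Solving, x = 4.610 × 10^-3 mol, y = 2.675 × 10^-3 mol
mass of H2C2O4 = 4.610 × 10^-3 × 90.03 = 0.4150 g
% H2C2O4 = 0.4150 / 0.7578 × 100 = 54.76 %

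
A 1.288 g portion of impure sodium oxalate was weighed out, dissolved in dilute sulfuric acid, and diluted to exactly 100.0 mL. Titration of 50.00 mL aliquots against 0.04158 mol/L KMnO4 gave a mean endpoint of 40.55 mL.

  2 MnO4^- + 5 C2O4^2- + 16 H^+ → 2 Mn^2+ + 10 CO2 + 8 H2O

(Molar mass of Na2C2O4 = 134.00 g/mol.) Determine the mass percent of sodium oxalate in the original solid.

87.71 %

n(KMnO4) per titration = 0.04055 × 0.04158 = 1.686 × 10^-3 mol
From the 5:2 ratio, n(Na2C2O4) in each aliquot = 5/2 × 1.686 × 10^-3 = 4.215 × 10^-3 mol
n(Na2C2O4) in the whole flask = 4.215 × 10^-3 × 100.0/50.00 = 8.430 × 10^-3 mol
mass of Na2C2O4 = 8.430 × 10^-3 × 134.00 = 1.130 g
% Na2C2O4 = 1.130 / 1.288 × 100 = 87.71 %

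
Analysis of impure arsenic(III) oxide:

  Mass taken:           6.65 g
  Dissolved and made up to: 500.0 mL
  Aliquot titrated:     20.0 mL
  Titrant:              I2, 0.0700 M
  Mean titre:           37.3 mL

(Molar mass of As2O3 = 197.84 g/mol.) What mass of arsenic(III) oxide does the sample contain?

As2O3 + 2 I2 + 2 H2O → As2O5 + 4 HI
n(I2) per titration = 0.0373 × 0.0700 = 2.61 × 10^-3 mol
From the 1:2 ratio, n(As2O3) in each aliquot = 1/2 × 2.61 × 10^-3 = 1.31 × 10^-3 mol
n(As2O3) in the whole flask = 1.31 × 10^-3 × 500.0/20.0 = 0.0326 mol
mass of As2O3 = 0.0326 × 197.84 = 6.46 g

6.46 g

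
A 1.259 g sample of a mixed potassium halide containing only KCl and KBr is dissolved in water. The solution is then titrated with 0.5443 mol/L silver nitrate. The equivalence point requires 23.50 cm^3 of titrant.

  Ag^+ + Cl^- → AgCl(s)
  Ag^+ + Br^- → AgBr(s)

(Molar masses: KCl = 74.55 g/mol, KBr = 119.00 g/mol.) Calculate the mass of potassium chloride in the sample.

0.4413 g

n(AgNO3) = 0.02350 × 0.5443 = 0.01279 mol
Let x = n(KCl), y = n(KBr).
Titrant: 1x + 1y = 0.01279;  mass: 74.55x + 119.00y = 1.259
Solving, x = 5.920 × 10^-3 mol, y = 6.871 × 10^-3 mol
mass of KCl = 5.920 × 10^-3 × 74.55 = 0.4413 g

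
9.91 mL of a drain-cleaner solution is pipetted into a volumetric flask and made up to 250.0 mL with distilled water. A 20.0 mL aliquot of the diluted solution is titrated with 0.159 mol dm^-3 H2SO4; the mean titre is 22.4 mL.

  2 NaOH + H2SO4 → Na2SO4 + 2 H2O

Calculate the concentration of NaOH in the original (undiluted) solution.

n(H2SO4) = 0.0224 × 0.159 = 3.56 × 10^-3 mol
From the 2:1 ratio, n(NaOH) in the aliquot = 2/1 × 3.56 × 10^-3 = 7.12 × 10^-3 mol
[NaOH]_dilute = 7.12 × 10^-3 / 0.0200 = 0.356 mol/L
Dilution factor = 250.0 / 9.91 = 25.23
[NaOH]_stock = 0.356 × 25.23 = 8.98 mol/L

8.98 mol/L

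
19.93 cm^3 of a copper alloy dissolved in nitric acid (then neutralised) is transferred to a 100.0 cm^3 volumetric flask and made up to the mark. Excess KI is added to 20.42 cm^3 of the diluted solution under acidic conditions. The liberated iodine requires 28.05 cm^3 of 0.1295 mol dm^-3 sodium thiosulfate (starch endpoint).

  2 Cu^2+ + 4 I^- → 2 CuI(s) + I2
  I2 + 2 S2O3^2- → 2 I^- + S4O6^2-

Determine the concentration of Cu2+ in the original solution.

0.8926 mol/L

n(S2O3^2-) = 0.02805 × 0.1295 = 3.632 × 10^-3 mol
n(I2) = n(S2O3^2-)/2 = 1.816 × 10^-3 mol
From the 2:1 ratio, n(Cu2+) in the aliquot = 2/1 × 1.816 × 10^-3 = 3.632 × 10^-3 mol
[Cu2+]_dilute = 3.632 × 10^-3 / 0.02042 = 0.1779 mol/L
[Cu2+]_original = 0.1779 × 100.0/19.93 = 0.8926 mol/L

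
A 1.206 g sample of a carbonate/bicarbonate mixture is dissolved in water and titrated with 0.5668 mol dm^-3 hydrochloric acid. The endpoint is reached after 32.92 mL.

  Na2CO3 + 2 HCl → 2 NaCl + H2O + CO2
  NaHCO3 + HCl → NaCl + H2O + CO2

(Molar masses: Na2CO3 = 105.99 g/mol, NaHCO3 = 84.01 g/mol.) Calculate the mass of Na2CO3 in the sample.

n(HCl) = 0.03292 × 0.5668 = 0.01866 mol
Let x = n(Na2CO3), y = n(NaHCO3).
Titrant: 2x + 1y = 0.01866;  mass: 105.99x + 84.01y = 1.206
Solving, x = 5.829 × 10^-3 mol, y = 7.002 × 10^-3 mol
mass of Na2CO3 = 5.829 × 10^-3 × 105.99 = 0.6178 g

0.6178 g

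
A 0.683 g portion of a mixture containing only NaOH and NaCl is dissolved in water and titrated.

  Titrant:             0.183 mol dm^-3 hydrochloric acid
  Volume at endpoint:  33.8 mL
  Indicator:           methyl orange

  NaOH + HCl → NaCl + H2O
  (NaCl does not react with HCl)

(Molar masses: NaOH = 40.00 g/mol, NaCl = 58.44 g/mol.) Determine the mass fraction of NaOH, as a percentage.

n(HCl) = 0.0338 × 0.183 = 6.19 × 10^-3 mol
Let x = n(NaOH), y = n(NaCl).
Titrant: 1x = 6.19 × 10^-3;  mass: 40.00x + 58.44y = 0.683
Solving, x = 6.19 × 10^-3 mol, y = 7.45 × 10^-3 mol
mass of NaOH = 6.19 × 10^-3 × 40.00 = 0.247 g
% NaOH = 0.247 / 0.683 × 100 = 36.2 %

36.2 %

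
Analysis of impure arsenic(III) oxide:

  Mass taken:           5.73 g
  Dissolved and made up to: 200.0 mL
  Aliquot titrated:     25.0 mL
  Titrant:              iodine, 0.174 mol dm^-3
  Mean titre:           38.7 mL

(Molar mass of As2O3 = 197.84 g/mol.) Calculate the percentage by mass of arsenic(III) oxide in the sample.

93.0 %

As2O3 + 2 I2 + 2 H2O → As2O5 + 4 HI
n(I2) per titration = 0.0387 × 0.174 = 6.73 × 10^-3 mol
From the 1:2 ratio, n(As2O3) in each aliquot = 1/2 × 6.73 × 10^-3 = 3.37 × 10^-3 mol
n(As2O3) in the whole flask = 3.37 × 10^-3 × 200.0/25.0 = 0.0269 mol
mass of As2O3 = 0.0269 × 197.84 = 5.33 g
% As2O3 = 5.33 / 5.73 × 100 = 93.0 %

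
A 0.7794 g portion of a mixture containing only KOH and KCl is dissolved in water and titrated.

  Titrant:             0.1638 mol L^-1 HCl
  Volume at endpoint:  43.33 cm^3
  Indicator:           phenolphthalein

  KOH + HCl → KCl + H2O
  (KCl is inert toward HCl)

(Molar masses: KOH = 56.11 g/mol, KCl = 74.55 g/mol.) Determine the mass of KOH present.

0.3982 g

n(HCl) = 0.04333 × 0.1638 = 7.097 × 10^-3 mol
Let x = n(KOH), y = n(KCl).
Titrant: 1x = 7.097 × 10^-3;  mass: 56.11x + 74.55y = 0.7794
Solving, x = 7.097 × 10^-3 mol, y = 5.113 × 10^-3 mol
mass of KOH = 7.097 × 10^-3 × 56.11 = 0.3982 g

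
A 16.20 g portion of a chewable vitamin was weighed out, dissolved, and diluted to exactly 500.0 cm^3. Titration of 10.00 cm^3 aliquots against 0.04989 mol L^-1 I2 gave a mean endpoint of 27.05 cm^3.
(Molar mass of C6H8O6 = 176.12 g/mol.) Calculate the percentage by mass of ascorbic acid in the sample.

C6H8O6 + I2 → C6H6O6 + 2 HI
n(I2) per titration = 0.02705 × 0.04989 = 1.350 × 10^-3 mol
n(C6H8O6) in each aliquot = 1.350 × 10^-3 mol (1:1 ratio)
n(C6H8O6) in the whole flask = 1.350 × 10^-3 × 500.0/10.00 = 0.06748 mol
mass of C6H8O6 = 0.06748 × 176.12 = 11.88 g
% C6H8O6 = 11.88 / 16.20 × 100 = 73.36 %

73.36 %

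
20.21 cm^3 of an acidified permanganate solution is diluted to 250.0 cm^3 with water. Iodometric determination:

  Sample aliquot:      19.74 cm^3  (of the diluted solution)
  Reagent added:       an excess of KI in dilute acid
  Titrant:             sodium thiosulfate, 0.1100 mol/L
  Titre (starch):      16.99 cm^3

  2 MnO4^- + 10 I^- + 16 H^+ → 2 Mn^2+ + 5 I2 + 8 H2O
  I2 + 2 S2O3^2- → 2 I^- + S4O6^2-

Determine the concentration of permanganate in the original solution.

0.2342 mol/L

n(S2O3^2-) = 0.01699 × 0.1100 = 1.869 × 10^-3 mol
n(I2) = n(S2O3^2-)/2 = 9.344 × 10^-4 mol
From the 2:5 ratio, n(MnO4^-) in the aliquot = 2/5 × 9.344 × 10^-4 = 3.738 × 10^-4 mol
[MnO4^-]_dilute = 3.738 × 10^-4 / 0.01974 = 0.01894 mol/L
[MnO4^-]_original = 0.01894 × 250.0/20.21 = 0.2342 mol/L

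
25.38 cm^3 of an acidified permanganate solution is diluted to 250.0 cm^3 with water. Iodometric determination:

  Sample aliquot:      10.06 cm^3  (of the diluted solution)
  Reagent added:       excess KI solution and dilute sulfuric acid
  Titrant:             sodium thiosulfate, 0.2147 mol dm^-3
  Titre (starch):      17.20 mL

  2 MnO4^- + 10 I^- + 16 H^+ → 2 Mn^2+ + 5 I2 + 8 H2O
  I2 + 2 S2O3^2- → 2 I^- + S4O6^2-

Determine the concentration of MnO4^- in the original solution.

n(S2O3^2-) = 0.01720 × 0.2147 = 3.693 × 10^-3 mol
n(I2) = n(S2O3^2-)/2 = 1.846 × 10^-3 mol
From the 2:5 ratio, n(MnO4^-) in the aliquot = 2/5 × 1.846 × 10^-3 = 7.386 × 10^-4 mol
[MnO4^-]_dilute = 7.386 × 10^-4 / 0.01006 = 0.07342 mol/L
[MnO4^-]_original = 0.07342 × 250.0/25.38 = 0.7232 mol/L

0.7232 mol/L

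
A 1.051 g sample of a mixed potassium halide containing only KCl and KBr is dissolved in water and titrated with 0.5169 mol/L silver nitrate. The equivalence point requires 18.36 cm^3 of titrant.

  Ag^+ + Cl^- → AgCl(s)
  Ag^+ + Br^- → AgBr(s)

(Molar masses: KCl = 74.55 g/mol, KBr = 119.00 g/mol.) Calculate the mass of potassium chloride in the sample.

0.1314 g

n(AgNO3) = 0.01836 × 0.5169 = 9.490 × 10^-3 mol
Let x = n(KCl), y = n(KBr).
Titrant: 1x + 1y = 9.490 × 10^-3;  mass: 74.55x + 119.00y = 1.051
Solving, x = 1.763 × 10^-3 mol, y = 7.728 × 10^-3 mol
mass of KCl = 1.763 × 10^-3 × 74.55 = 0.1314 g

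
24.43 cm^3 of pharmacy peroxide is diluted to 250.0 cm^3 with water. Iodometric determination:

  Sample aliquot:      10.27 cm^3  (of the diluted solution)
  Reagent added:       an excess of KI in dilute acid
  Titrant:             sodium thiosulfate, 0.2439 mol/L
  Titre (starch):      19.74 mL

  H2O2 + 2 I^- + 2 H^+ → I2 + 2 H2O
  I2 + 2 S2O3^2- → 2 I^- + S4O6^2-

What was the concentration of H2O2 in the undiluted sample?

n(S2O3^2-) = 0.01974 × 0.2439 = 4.815 × 10^-3 mol
n(I2) = n(S2O3^2-)/2 = 2.407 × 10^-3 mol
n(H2O2) in the aliquot = 2.407 × 10^-3 mol (1:1 ratio)
[H2O2]_dilute = 2.407 × 10^-3 / 0.01027 = 0.2344 mol/L
[H2O2]_original = 0.2344 × 250.0/24.43 = 2.399 mol/L

2.399 mol/L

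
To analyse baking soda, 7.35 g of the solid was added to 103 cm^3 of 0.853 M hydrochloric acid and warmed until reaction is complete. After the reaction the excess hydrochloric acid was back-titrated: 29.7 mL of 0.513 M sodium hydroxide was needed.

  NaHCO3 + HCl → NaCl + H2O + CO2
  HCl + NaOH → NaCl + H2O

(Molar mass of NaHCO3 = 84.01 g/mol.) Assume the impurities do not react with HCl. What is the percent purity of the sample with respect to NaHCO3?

n(HCl) added = 0.103 × 0.853 = 0.0879 mol
n(NaOH) used in back-titration = 0.0297 × 0.513 = 0.0152 mol
n(HCl) left over = 0.0152 mol (1:1 ratio)
n(HCl) consumed by analyte = 0.0879 − 0.0152 = 0.0726 mol
n(NaHCO3) = 0.0726 mol (1:1 ratio)
mass of NaHCO3 = 0.0726 × 84.01 = 6.10 g
% NaHCO3 = 6.10 / 7.35 × 100 = 83.0 %

83.0 %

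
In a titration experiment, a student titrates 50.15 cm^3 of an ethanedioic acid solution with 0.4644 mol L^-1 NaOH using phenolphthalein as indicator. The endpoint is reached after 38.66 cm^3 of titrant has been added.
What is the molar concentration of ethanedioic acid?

0.1790 mol/L

H2C2O4 + 2 NaOH → Na2C2O4 + 2 H2O
n(NaOH) = 0.03866 L × 0.4644 mol/L = 0.01795 mol
From the 1:2 mole ratio, n(H2C2O4) = 1/2 × 0.01795 = 8.977 × 10^-3 mol
[H2C2O4] = 8.977 × 10^-3 mol / 0.05015 L = 0.1790 mol/L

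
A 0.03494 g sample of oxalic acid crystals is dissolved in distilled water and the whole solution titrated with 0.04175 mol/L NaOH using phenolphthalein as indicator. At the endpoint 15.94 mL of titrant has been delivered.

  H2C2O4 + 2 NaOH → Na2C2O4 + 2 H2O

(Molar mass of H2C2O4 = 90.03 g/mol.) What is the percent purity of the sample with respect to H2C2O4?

n(NaOH) = 0.01594 L × 0.04175 mol/L = 6.655 × 10^-4 mol
From the 1:2 ratio, n(H2C2O4) = 1/2 × 6.655 × 10^-4 = 3.327 × 10^-4 mol
mass of H2C2O4 = 3.327 × 10^-4 × 90.03 g/mol = 0.02996 g
% H2C2O4 = 0.02996 / 0.03494 × 100 = 85.74 %

85.74 %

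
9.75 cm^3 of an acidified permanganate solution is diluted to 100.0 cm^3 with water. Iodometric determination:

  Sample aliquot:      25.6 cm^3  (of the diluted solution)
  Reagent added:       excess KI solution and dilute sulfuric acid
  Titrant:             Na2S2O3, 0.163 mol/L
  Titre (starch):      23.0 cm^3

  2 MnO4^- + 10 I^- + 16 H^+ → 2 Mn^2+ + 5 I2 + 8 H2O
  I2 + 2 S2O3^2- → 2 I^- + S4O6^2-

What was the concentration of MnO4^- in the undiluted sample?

0.300 mol/L

n(S2O3^2-) = 0.0230 × 0.163 = 3.75 × 10^-3 mol
n(I2) = n(S2O3^2-)/2 = 1.87 × 10^-3 mol
From the 2:5 ratio, n(MnO4^-) in the aliquot = 2/5 × 1.87 × 10^-3 = 7.50 × 10^-4 mol
[MnO4^-]_dilute = 7.50 × 10^-4 / 0.0256 = 0.0293 mol/L
[MnO4^-]_original = 0.0293 × 100.0/9.75 = 0.300 mol/L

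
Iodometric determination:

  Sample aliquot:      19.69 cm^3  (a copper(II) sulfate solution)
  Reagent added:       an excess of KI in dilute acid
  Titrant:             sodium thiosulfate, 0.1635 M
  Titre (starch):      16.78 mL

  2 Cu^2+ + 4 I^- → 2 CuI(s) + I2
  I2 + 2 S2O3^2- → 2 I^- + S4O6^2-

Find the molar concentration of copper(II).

0.1393 M

n(S2O3^2-) = 0.01678 × 0.1635 = 2.744 × 10^-3 mol
n(I2) = n(S2O3^2-)/2 = 1.372 × 10^-3 mol
From the 2:1 ratio, n(Cu2+) in the aliquot = 2/1 × 1.372 × 10^-3 = 2.744 × 10^-3 mol
[Cu2+] = 2.744 × 10^-3 / 0.01969 = 0.1393 mol/L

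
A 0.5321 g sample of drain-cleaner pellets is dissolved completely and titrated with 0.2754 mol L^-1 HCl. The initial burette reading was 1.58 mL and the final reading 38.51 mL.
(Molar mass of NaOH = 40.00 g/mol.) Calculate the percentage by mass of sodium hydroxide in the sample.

76.46 %

NaOH + HCl → NaCl + H2O
n(HCl) = 0.03693 L × 0.2754 mol/L = 0.01017 mol
n(NaOH) = 0.01017 mol (1:1 ratio)
mass of NaOH = 0.01017 × 40.00 g/mol = 0.4068 g
% NaOH = 0.4068 / 0.5321 × 100 = 76.46 %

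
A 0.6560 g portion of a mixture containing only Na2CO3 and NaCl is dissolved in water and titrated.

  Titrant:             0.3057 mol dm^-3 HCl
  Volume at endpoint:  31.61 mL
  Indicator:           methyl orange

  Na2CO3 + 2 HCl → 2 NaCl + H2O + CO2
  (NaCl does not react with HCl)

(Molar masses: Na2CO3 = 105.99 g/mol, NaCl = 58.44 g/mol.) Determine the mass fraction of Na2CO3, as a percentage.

78.06 %

n(HCl) = 0.03161 × 0.3057 = 9.663 × 10^-3 mol
Let x = n(Na2CO3), y = n(NaCl).
Titrant: 2x = 9.663 × 10^-3;  mass: 105.99x + 58.44y = 0.6560
Solving, x = 4.832 × 10^-3 mol, y = 2.462 × 10^-3 mol
mass of Na2CO3 = 4.832 × 10^-3 × 105.99 = 0.5121 g
% Na2CO3 = 0.5121 / 0.6560 × 100 = 78.06 %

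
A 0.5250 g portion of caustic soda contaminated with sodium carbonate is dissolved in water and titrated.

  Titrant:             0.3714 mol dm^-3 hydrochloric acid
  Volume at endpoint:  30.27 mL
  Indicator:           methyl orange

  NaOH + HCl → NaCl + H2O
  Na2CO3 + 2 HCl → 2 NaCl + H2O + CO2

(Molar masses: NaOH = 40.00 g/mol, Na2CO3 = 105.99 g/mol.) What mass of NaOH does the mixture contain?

0.2179 g

n(HCl) = 0.03027 × 0.3714 = 0.01124 mol
Let x = n(NaOH), y = n(Na2CO3).
Titrant: 1x + 2y = 0.01124;  mass: 40.00x + 105.99y = 0.5250
Solving, x = 5.447 × 10^-3 mol, y = 2.898 × 10^-3 mol
mass of NaOH = 5.447 × 10^-3 × 40.00 = 0.2179 g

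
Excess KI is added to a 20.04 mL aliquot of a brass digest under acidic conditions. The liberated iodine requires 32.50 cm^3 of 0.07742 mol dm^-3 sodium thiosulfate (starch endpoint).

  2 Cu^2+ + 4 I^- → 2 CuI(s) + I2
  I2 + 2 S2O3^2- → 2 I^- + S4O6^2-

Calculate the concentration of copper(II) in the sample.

n(S2O3^2-) = 0.03250 × 0.07742 = 2.516 × 10^-3 mol
n(I2) = n(S2O3^2-)/2 = 1.258 × 10^-3 mol
From the 2:1 ratio, n(Cu2+) in the aliquot = 2/1 × 1.258 × 10^-3 = 2.516 × 10^-3 mol
[Cu2+] = 2.516 × 10^-3 / 0.02004 = 0.1256 mol/L

0.1256 mol/L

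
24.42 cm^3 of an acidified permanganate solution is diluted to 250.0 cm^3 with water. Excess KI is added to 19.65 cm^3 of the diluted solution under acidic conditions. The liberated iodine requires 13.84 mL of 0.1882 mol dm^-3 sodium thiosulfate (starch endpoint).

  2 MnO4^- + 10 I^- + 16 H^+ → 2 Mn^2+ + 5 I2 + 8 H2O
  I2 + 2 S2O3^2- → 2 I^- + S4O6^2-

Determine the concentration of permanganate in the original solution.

n(S2O3^2-) = 0.01384 × 0.1882 = 2.605 × 10^-3 mol
n(I2) = n(S2O3^2-)/2 = 1.302 × 10^-3 mol
From the 2:5 ratio, n(MnO4^-) in the aliquot = 2/5 × 1.302 × 10^-3 = 5.209 × 10^-4 mol
[MnO4^-]_dilute = 5.209 × 10^-4 / 0.01965 = 0.02651 mol/L
[MnO4^-]_original = 0.02651 × 250.0/24.42 = 0.2714 mol/L

0.2714 mol/L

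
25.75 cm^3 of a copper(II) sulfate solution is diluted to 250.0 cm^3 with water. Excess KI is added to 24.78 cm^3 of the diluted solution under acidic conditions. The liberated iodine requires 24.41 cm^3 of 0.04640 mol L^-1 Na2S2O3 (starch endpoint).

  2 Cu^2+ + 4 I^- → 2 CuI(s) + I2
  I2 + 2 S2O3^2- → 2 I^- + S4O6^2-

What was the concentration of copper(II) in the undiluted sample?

n(S2O3^2-) = 0.02441 × 0.04640 = 1.133 × 10^-3 mol
n(I2) = n(S2O3^2-)/2 = 5.663 × 10^-4 mol
From the 2:1 ratio, n(Cu2+) in the aliquot = 2/1 × 5.663 × 10^-4 = 1.133 × 10^-3 mol
[Cu2+]_dilute = 1.133 × 10^-3 / 0.02478 = 0.04571 mol/L
[Cu2+]_original = 0.04571 × 250.0/25.75 = 0.4438 mol/L

0.4438 mol/L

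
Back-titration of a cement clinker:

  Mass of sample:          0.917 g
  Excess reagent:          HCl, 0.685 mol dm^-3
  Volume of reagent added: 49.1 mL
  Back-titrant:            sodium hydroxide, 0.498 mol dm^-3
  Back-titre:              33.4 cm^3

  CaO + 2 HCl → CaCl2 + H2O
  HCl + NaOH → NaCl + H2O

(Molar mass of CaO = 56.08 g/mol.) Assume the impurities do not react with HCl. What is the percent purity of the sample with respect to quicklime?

n(HCl) added = 0.0491 × 0.685 = 0.0336 mol
n(NaOH) used in back-titration = 0.0334 × 0.498 = 0.0166 mol
n(HCl) left over = 0.0166 mol (1:1 ratio)
n(HCl) consumed by analyte = 0.0336 − 0.0166 = 0.0170 mol
From the 1:2 ratio, n(CaO) = 1/2 × 0.0170 = 8.50 × 10^-3 mol
mass of CaO = 8.50 × 10^-3 × 56.08 = 0.477 g
% CaO = 0.477 / 0.917 × 100 = 52.0 %

52.0 %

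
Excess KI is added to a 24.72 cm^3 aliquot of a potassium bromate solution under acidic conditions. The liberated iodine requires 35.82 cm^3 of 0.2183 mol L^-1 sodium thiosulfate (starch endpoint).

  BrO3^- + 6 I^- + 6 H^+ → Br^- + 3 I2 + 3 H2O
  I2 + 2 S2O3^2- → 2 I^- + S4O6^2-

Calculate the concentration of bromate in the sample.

n(S2O3^2-) = 0.03582 × 0.2183 = 7.820 × 10^-3 mol
n(I2) = n(S2O3^2-)/2 = 3.910 × 10^-3 mol
From the 1:3 ratio, n(BrO3^-) in the aliquot = 1/3 × 3.910 × 10^-3 = 1.303 × 10^-3 mol
[BrO3^-] = 1.303 × 10^-3 / 0.02472 = 0.05272 mol/L

0.05272 mol/L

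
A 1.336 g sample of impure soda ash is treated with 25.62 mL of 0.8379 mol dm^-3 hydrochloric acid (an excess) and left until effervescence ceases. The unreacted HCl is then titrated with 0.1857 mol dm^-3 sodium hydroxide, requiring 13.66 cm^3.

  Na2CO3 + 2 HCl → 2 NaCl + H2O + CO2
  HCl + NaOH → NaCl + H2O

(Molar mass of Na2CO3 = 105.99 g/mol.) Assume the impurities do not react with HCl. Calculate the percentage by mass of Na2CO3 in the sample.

n(HCl) added = 0.02562 × 0.8379 = 0.02147 mol
n(NaOH) used in back-titration = 0.01366 × 0.1857 = 2.537 × 10^-3 mol
n(HCl) left over = 2.537 × 10^-3 mol (1:1 ratio)
n(HCl) consumed by analyte = 0.02147 − 2.537 × 10^-3 = 0.01893 mol
From the 1:2 ratio, n(Na2CO3) = 1/2 × 0.01893 = 9.465 × 10^-3 mol
mass of Na2CO3 = 9.465 × 10^-3 × 105.99 = 1.003 g
% Na2CO3 = 1.003 / 1.336 × 100 = 75.09 %

75.09 %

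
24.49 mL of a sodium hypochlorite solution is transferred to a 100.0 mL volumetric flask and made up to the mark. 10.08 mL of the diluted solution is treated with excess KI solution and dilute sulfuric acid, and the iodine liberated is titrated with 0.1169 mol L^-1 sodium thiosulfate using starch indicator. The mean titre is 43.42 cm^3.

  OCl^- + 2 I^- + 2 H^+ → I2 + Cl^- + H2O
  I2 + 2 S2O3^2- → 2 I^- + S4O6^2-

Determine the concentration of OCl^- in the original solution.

n(S2O3^2-) = 0.04342 × 0.1169 = 5.076 × 10^-3 mol
n(I2) = n(S2O3^2-)/2 = 2.538 × 10^-3 mol
n(OCl^-) in the aliquot = 2.538 × 10^-3 mol (1:1 ratio)
[OCl^-]_dilute = 2.538 × 10^-3 / 0.01008 = 0.2518 mol/L
[OCl^-]_original = 0.2518 × 100.0/24.49 = 1.028 mol/L

1.028 mol/L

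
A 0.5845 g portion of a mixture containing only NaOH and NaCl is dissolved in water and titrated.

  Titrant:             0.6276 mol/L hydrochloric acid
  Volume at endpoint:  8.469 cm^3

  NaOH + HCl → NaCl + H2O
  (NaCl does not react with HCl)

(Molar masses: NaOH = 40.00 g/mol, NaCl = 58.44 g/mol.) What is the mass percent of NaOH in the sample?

n(HCl) = 0.008469 × 0.6276 = 5.315 × 10^-3 mol
Let x = n(NaOH), y = n(NaCl).
Titrant: 1x = 5.315 × 10^-3;  mass: 40.00x + 58.44y = 0.5845
Solving, x = 5.315 × 10^-3 mol, y = 6.364 × 10^-3 mol
mass of NaOH = 5.315 × 10^-3 × 40.00 = 0.2126 g
% NaOH = 0.2126 / 0.5845 × 100 = 36.37 %

36.37 %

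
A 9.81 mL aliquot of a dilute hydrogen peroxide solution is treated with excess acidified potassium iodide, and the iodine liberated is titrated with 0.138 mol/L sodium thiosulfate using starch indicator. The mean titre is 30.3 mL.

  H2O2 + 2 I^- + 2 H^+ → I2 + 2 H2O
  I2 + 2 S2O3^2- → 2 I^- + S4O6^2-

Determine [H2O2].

0.213 mol/L

n(S2O3^2-) = 0.0303 × 0.138 = 4.18 × 10^-3 mol
n(I2) = n(S2O3^2-)/2 = 2.09 × 10^-3 mol
n(H2O2) in the aliquot = 2.09 × 10^-3 mol (1:1 ratio)
[H2O2] = 2.09 × 10^-3 / 0.00981 = 0.213 mol/L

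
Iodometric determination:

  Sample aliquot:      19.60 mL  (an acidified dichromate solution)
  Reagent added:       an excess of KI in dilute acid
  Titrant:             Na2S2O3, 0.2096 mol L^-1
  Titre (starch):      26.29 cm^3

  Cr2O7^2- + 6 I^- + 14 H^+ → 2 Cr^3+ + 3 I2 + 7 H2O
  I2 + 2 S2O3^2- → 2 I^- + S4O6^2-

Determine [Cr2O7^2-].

0.04686 mol/L

n(S2O3^2-) = 0.02629 × 0.2096 = 5.510 × 10^-3 mol
n(I2) = n(S2O3^2-)/2 = 2.755 × 10^-3 mol
From the 1:3 ratio, n(Cr2O7^2-) in the aliquot = 1/3 × 2.755 × 10^-3 = 9.184 × 10^-4 mol
[Cr2O7^2-] = 9.184 × 10^-4 / 0.01960 = 0.04686 mol/L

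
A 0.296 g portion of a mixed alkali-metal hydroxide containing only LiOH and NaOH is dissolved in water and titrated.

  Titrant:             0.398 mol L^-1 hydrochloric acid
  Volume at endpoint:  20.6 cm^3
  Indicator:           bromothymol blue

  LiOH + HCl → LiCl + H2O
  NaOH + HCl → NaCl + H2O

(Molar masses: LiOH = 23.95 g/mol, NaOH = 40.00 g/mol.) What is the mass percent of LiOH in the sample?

n(HCl) = 0.0206 × 0.398 = 8.20 × 10^-3 mol
Let x = n(LiOH), y = n(NaOH).
Titrant: 1x + 1y = 8.20 × 10^-3;  mass: 23.95x + 40.00y = 0.296
Solving, x = 1.99 × 10^-3 mol, y = 6.21 × 10^-3 mol
mass of LiOH = 1.99 × 10^-3 × 23.95 = 0.0477 g
% LiOH = 0.0477 / 0.296 × 100 = 16.1 %

16.1 %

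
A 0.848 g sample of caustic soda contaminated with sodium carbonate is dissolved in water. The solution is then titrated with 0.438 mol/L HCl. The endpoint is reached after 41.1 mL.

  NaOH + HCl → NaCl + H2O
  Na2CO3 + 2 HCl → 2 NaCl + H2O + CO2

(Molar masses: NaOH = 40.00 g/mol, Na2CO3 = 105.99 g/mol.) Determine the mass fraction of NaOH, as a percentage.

n(HCl) = 0.0411 × 0.438 = 0.0180 mol
Let x = n(NaOH), y = n(Na2CO3).
Titrant: 1x + 2y = 0.0180;  mass: 40.00x + 105.99y = 0.848
Solving, x = 8.16 × 10^-3 mol, y = 4.92 × 10^-3 mol
mass of NaOH = 8.16 × 10^-3 × 40.00 = 0.326 g
% NaOH = 0.326 / 0.848 × 100 = 38.5 %

38.5 %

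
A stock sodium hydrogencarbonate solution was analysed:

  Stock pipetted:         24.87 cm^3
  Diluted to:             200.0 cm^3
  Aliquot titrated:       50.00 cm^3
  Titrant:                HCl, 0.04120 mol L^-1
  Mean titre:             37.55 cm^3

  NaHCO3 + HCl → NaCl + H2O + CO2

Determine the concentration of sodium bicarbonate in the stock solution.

0.2488 mol/L

n(HCl) = 0.03755 × 0.04120 = 1.547 × 10^-3 mol
n(NaHCO3) in the aliquot = 1.547 × 10^-3 mol (1:1 ratio)
[NaHCO3]_dilute = 1.547 × 10^-3 / 0.05000 = 0.03094 mol/L
Dilution factor = 200.0 / 24.87 = 8.042
[NaHCO3]_stock = 0.03094 × 8.042 = 0.2488 mol/L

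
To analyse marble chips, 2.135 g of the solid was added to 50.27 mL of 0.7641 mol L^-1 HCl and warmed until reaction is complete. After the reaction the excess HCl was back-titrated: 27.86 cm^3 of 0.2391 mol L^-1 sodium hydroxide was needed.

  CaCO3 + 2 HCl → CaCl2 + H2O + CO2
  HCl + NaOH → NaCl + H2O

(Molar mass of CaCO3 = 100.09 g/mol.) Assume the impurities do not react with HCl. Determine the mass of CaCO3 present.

1.589 g

n(HCl) added = 0.05027 × 0.7641 = 0.03841 mol
n(NaOH) used in back-titration = 0.02786 × 0.2391 = 6.661 × 10^-3 mol
n(HCl) left over = 6.661 × 10^-3 mol (1:1 ratio)
n(HCl) consumed by analyte = 0.03841 − 6.661 × 10^-3 = 0.03175 mol
From the 1:2 ratio, n(CaCO3) = 1/2 × 0.03175 = 0.01587 mol
mass of CaCO3 = 0.01587 × 100.09 = 1.589 g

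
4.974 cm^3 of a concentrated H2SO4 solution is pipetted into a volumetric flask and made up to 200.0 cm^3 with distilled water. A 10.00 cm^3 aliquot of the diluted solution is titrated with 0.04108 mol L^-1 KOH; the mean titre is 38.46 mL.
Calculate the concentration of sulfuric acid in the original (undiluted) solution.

H2SO4 + 2 KOH → K2SO4 + 2 H2O
n(KOH) = 0.03846 × 0.04108 = 1.580 × 10^-3 mol
From the 1:2 ratio, n(H2SO4) in the aliquot = 1/2 × 1.580 × 10^-3 = 7.900 × 10^-4 mol
[H2SO4]_dilute = 7.900 × 10^-4 / 0.01000 = 0.07900 mol/L
Dilution factor = 200.0 / 4.974 = 40.21
[H2SO4]_stock = 0.07900 × 40.21 = 3.176 mol/L

3.176 mol/L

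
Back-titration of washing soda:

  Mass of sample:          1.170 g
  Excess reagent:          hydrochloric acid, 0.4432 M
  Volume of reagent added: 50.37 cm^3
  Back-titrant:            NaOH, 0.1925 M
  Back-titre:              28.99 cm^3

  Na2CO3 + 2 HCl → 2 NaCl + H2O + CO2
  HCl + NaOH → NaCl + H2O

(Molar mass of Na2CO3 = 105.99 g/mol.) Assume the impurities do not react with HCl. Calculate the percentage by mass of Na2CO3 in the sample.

75.84 %

n(HCl) added = 0.05037 × 0.4432 = 0.02232 mol
n(NaOH) used in back-titration = 0.02899 × 0.1925 = 5.581 × 10^-3 mol
n(HCl) left over = 5.581 × 10^-3 mol (1:1 ratio)
n(HCl) consumed by analyte = 0.02232 − 5.581 × 10^-3 = 0.01674 mol
From the 1:2 ratio, n(Na2CO3) = 1/2 × 0.01674 = 8.372 × 10^-3 mol
mass of Na2CO3 = 8.372 × 10^-3 × 105.99 = 0.8873 g
% Na2CO3 = 0.8873 / 1.170 × 100 = 75.84 %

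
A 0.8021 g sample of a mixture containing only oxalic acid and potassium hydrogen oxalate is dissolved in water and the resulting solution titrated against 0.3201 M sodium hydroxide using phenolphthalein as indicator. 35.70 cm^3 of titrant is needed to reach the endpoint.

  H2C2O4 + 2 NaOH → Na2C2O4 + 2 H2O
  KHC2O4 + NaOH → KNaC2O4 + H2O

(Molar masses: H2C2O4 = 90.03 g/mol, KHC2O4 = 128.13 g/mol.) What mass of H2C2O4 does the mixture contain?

0.3586 g

n(NaOH) = 0.03570 × 0.3201 = 0.01143 mol
Let x = n(H2C2O4), y = n(KHC2O4).
Titrant: 2x + 1y = 0.01143;  mass: 90.03x + 128.13y = 0.8021
Solving, x = 3.983 × 10^-3 mol, y = 3.461 × 10^-3 mol
mass of H2C2O4 = 3.983 × 10^-3 × 90.03 = 0.3586 g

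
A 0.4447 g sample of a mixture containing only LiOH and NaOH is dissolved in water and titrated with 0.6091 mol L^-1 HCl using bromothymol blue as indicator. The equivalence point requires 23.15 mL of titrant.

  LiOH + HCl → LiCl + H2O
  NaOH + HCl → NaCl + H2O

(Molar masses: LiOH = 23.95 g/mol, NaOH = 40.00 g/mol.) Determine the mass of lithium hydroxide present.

n(HCl) = 0.02315 × 0.6091 = 0.01410 mol
Let x = n(LiOH), y = n(NaOH).
Titrant: 1x + 1y = 0.01410;  mass: 23.95x + 40.00y = 0.4447
Solving, x = 7.435 × 10^-3 mol, y = 6.666 × 10^-3 mol
mass of LiOH = 7.435 × 10^-3 × 23.95 = 0.1781 g

0.1781 g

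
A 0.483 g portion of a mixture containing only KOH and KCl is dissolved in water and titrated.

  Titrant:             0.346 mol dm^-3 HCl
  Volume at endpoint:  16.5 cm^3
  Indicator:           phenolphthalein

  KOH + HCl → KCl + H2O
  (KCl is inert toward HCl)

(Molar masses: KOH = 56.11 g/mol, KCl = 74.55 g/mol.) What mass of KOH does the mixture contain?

0.320 g

n(HCl) = 0.0165 × 0.346 = 5.71 × 10^-3 mol
Let x = n(KOH), y = n(KCl).
Titrant: 1x = 5.71 × 10^-3;  mass: 56.11x + 74.55y = 0.483
Solving, x = 5.71 × 10^-3 mol, y = 2.18 × 10^-3 mol
mass of KOH = 5.71 × 10^-3 × 56.11 = 0.320 g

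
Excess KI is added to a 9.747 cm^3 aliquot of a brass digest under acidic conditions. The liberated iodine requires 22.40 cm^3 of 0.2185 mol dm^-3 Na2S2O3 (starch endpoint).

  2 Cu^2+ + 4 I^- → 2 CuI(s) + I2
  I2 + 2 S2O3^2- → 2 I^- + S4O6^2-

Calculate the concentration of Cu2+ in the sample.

n(S2O3^2-) = 0.02240 × 0.2185 = 4.894 × 10^-3 mol
n(I2) = n(S2O3^2-)/2 = 2.447 × 10^-3 mol
From the 2:1 ratio, n(Cu2+) in the aliquot = 2/1 × 2.447 × 10^-3 = 4.894 × 10^-3 mol
[Cu2+] = 4.894 × 10^-3 / 0.009747 = 0.5021 mol/L

0.5021 mol/L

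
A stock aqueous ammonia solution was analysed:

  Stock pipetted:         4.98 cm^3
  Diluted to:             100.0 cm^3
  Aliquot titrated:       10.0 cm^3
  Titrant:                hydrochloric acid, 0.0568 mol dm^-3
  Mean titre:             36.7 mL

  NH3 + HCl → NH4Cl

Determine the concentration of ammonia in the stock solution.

n(HCl) = 0.0367 × 0.0568 = 2.08 × 10^-3 mol
n(NH3) in the aliquot = 2.08 × 10^-3 mol (1:1 ratio)
[NH3]_dilute = 2.08 × 10^-3 / 0.0100 = 0.208 mol/L
Dilution factor = 100.0 / 4.98 = 20.08
[NH3]_stock = 0.208 × 20.08 = 4.19 mol/L

4.19 mol/L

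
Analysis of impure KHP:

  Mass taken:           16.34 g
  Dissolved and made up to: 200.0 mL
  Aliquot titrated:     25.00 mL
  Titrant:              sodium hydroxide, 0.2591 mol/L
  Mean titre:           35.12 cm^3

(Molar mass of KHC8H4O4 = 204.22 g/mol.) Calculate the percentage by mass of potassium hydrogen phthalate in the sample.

KHC8H4O4 + NaOH → KNaC8H4O4 + H2O
n(NaOH) per titration = 0.03512 × 0.2591 = 9.100 × 10^-3 mol
n(KHC8H4O4) in each aliquot = 9.100 × 10^-3 mol (1:1 ratio)
n(KHC8H4O4) in the whole flask = 9.100 × 10^-3 × 200.0/25.00 = 0.07280 mol
mass of KHC8H4O4 = 0.07280 × 204.22 = 14.87 g
% KHC8H4O4 = 14.87 / 16.34 × 100 = 90.98 %

90.98 %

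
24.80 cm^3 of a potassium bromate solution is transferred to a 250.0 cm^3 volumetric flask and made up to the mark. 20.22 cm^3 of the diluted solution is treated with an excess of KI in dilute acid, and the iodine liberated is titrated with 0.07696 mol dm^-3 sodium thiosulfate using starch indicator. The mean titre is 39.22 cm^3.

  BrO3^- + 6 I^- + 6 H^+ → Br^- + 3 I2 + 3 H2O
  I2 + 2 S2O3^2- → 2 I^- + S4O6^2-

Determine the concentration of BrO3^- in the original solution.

n(S2O3^2-) = 0.03922 × 0.07696 = 3.018 × 10^-3 mol
n(I2) = n(S2O3^2-)/2 = 1.509 × 10^-3 mol
From the 1:3 ratio, n(BrO3^-) in the aliquot = 1/3 × 1.509 × 10^-3 = 5.031 × 10^-4 mol
[BrO3^-]_dilute = 5.031 × 10^-4 / 0.02022 = 0.02488 mol/L
[BrO3^-]_original = 0.02488 × 250.0/24.80 = 0.2508 mol/L

0.2508 mol/L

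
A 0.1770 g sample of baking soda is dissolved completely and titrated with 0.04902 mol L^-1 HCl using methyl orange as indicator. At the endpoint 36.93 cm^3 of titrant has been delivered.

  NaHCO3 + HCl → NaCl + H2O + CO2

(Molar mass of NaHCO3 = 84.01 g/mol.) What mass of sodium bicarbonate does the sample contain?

0.1521 g

n(HCl) = 0.03693 L × 0.04902 mol/L = 1.810 × 10^-3 mol
n(NaHCO3) = 1.810 × 10^-3 mol (1:1 ratio)
mass of NaHCO3 = 1.810 × 10^-3 × 84.01 g/mol = 0.1521 g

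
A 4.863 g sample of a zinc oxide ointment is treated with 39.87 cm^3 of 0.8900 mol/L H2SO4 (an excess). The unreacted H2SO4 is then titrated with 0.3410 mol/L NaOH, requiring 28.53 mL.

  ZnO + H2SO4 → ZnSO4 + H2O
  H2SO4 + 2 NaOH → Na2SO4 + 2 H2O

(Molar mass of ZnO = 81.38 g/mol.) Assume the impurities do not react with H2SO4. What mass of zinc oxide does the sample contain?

2.492 g

n(H2SO4) added = 0.03987 × 0.8900 = 0.03548 mol
n(NaOH) used in back-titration = 0.02853 × 0.3410 = 9.729 × 10^-3 mol
From the 1:2 ratio, n(H2SO4) left over = 1/2 × 9.729 × 10^-3 = 4.864 × 10^-3 mol
n(H2SO4) consumed by analyte = 0.03548 − 4.864 × 10^-3 = 0.03062 mol
n(ZnO) = 0.03062 mol (1:1 ratio)
mass of ZnO = 0.03062 × 81.38 = 2.492 g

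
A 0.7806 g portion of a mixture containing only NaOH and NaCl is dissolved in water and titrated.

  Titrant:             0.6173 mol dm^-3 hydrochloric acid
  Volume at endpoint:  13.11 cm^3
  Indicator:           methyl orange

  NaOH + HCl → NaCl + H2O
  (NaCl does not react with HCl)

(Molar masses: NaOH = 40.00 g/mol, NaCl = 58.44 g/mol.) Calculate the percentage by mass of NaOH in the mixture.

n(HCl) = 0.01311 × 0.6173 = 8.093 × 10^-3 mol
Let x = n(NaOH), y = n(NaCl).
Titrant: 1x = 8.093 × 10^-3;  mass: 40.00x + 58.44y = 0.7806
Solving, x = 8.093 × 10^-3 mol, y = 7.818 × 10^-3 mol
mass of NaOH = 8.093 × 10^-3 × 40.00 = 0.3237 g
% NaOH = 0.3237 / 0.7806 × 100 = 41.47 %

41.47 %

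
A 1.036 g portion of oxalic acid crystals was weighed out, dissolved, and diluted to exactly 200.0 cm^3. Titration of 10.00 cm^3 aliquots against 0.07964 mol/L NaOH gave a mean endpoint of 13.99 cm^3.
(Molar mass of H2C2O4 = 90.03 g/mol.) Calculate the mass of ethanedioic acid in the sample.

H2C2O4 + 2 NaOH → Na2C2O4 + 2 H2O
n(NaOH) per titration = 0.01399 × 0.07964 = 1.114 × 10^-3 mol
From the 1:2 ratio, n(H2C2O4) in each aliquot = 1/2 × 1.114 × 10^-3 = 5.571 × 10^-4 mol
n(H2C2O4) in the whole flask = 5.571 × 10^-4 × 200.0/10.00 = 0.01114 mol
mass of H2C2O4 = 0.01114 × 90.03 = 1.003 g

1.003 g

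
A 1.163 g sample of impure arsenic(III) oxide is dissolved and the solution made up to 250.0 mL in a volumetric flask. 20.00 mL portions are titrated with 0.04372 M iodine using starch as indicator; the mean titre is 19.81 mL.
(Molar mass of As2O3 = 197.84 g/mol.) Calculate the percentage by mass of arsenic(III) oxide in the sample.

As2O3 + 2 I2 + 2 H2O → As2O5 + 4 HI
n(I2) per titration = 0.01981 × 0.04372 = 8.661 × 10^-4 mol
From the 1:2 ratio, n(As2O3) in each aliquot = 1/2 × 8.661 × 10^-4 = 4.330 × 10^-4 mol
n(As2O3) in the whole flask = 4.330 × 10^-4 × 250.0/20.00 = 5.413 × 10^-3 mol
mass of As2O3 = 5.413 × 10^-3 × 197.84 = 1.071 g
% As2O3 = 1.071 / 1.163 × 100 = 92.08 %

92.08 %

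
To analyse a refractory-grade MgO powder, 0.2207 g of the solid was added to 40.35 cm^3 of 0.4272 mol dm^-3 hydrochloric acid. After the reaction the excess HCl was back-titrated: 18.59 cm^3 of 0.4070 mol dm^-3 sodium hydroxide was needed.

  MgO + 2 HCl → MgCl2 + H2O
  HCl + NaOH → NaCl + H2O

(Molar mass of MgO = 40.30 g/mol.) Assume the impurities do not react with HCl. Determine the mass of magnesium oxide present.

0.1949 g

n(HCl) added = 0.04035 × 0.4272 = 0.01724 mol
n(NaOH) used in back-titration = 0.01859 × 0.4070 = 7.566 × 10^-3 mol
n(HCl) left over = 7.566 × 10^-3 mol (1:1 ratio)
n(HCl) consumed by analyte = 0.01724 − 7.566 × 10^-3 = 9.671 × 10^-3 mol
From the 1:2 ratio, n(MgO) = 1/2 × 9.671 × 10^-3 = 4.836 × 10^-3 mol
mass of MgO = 4.836 × 10^-3 × 40.30 = 0.1949 g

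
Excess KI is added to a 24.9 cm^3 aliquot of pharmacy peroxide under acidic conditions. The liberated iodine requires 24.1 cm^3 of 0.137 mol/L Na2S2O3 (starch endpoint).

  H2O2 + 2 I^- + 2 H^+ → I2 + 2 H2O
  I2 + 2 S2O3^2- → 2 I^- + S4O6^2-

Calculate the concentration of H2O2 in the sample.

0.0663 mol/L

n(S2O3^2-) = 0.0241 × 0.137 = 3.30 × 10^-3 mol
n(I2) = n(S2O3^2-)/2 = 1.65 × 10^-3 mol
n(H2O2) in the aliquot = 1.65 × 10^-3 mol (1:1 ratio)
[H2O2] = 1.65 × 10^-3 / 0.0249 = 0.0663 mol/L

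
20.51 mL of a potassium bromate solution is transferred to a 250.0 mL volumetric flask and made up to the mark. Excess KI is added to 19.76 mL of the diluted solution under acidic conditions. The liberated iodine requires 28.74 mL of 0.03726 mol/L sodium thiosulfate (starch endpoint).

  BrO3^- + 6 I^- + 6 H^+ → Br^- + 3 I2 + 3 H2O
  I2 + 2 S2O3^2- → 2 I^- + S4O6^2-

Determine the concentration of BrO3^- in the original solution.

0.1101 mol/L

n(S2O3^2-) = 0.02874 × 0.03726 = 1.071 × 10^-3 mol
n(I2) = n(S2O3^2-)/2 = 5.354 × 10^-4 mol
From the 1:3 ratio, n(BrO3^-) in the aliquot = 1/3 × 5.354 × 10^-4 = 1.785 × 10^-4 mol
[BrO3^-]_dilute = 1.785 × 10^-4 / 0.01976 = 0.009032 mol/L
[BrO3^-]_original = 0.009032 × 250.0/20.51 = 0.1101 mol/L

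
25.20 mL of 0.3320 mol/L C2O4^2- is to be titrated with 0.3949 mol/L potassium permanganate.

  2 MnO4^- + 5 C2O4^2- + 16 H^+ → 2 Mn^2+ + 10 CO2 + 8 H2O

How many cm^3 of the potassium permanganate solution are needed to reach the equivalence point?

8.474 mL

n(C2O4^2-) = 0.02520 L × 0.3320 mol/L = 8.366 × 10^-3 mol
From the 2:5 stoichiometry, n(KMnO4) = 2/5 × 8.366 × 10^-3 = 3.347 × 10^-3 mol
V(KMnO4) = 3.347 × 10^-3 mol / 0.3949 mol/L = 0.008474 L = 8.474 mL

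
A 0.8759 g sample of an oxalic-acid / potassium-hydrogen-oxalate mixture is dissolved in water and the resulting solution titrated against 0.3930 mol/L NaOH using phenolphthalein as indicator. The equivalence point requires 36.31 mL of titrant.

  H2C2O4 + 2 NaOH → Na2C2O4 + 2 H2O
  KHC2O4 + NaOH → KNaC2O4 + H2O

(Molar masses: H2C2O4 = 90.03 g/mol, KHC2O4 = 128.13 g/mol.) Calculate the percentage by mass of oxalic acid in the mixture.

58.90 %

n(NaOH) = 0.03631 × 0.3930 = 0.01427 mol
Let x = n(H2C2O4), y = n(KHC2O4).
Titrant: 2x + 1y = 0.01427;  mass: 90.03x + 128.13y = 0.8759
Solving, x = 5.730 × 10^-3 mol, y = 2.810 × 10^-3 mol
mass of H2C2O4 = 5.730 × 10^-3 × 90.03 = 0.5159 g
% H2C2O4 = 0.5159 / 0.8759 × 100 = 58.90 %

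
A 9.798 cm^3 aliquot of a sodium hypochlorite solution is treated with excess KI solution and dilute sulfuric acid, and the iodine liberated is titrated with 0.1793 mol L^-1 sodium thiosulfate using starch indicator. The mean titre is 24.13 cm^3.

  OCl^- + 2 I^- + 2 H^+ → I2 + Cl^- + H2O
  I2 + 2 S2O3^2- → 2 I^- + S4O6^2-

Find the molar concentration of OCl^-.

0.2208 mol/L

n(S2O3^2-) = 0.02413 × 0.1793 = 4.327 × 10^-3 mol
n(I2) = n(S2O3^2-)/2 = 2.163 × 10^-3 mol
n(OCl^-) in the aliquot = 2.163 × 10^-3 mol (1:1 ratio)
[OCl^-] = 2.163 × 10^-3 / 0.009798 = 0.2208 mol/L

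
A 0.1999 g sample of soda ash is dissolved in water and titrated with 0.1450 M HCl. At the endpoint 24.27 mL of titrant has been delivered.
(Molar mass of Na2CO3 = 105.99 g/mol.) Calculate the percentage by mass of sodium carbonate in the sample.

Na2CO3 + 2 HCl → 2 NaCl + H2O + CO2
n(HCl) = 0.02427 L × 0.1450 mol/L = 3.519 × 10^-3 mol
From the 1:2 ratio, n(Na2CO3) = 1/2 × 3.519 × 10^-3 = 1.760 × 10^-3 mol
mass of Na2CO3 = 1.760 × 10^-3 × 105.99 g/mol = 0.1865 g
% Na2CO3 = 0.1865 / 0.1999 × 100 = 93.30 %

93.30 %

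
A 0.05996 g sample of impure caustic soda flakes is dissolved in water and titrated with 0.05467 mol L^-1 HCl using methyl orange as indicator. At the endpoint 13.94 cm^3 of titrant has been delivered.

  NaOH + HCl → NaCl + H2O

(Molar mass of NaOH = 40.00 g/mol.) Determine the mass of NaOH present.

n(HCl) = 0.01394 L × 0.05467 mol/L = 7.621 × 10^-4 mol
n(NaOH) = 7.621 × 10^-4 mol (1:1 ratio)
mass of NaOH = 7.621 × 10^-4 × 40.00 g/mol = 0.03048 g

0.03048 g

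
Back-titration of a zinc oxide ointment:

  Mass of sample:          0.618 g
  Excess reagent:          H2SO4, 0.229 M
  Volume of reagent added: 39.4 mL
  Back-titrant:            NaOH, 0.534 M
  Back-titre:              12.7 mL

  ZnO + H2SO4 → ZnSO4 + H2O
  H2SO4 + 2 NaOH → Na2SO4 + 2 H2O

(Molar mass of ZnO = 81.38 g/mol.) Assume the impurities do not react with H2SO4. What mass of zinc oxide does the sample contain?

0.458 g

n(H2SO4) added = 0.0394 × 0.229 = 9.02 × 10^-3 mol
n(NaOH) used in back-titration = 0.0127 × 0.534 = 6.78 × 10^-3 mol
From the 1:2 ratio, n(H2SO4) left over = 1/2 × 6.78 × 10^-3 = 3.39 × 10^-3 mol
n(H2SO4) consumed by analyte = 9.02 × 10^-3 − 3.39 × 10^-3 = 5.63 × 10^-3 mol
n(ZnO) = 5.63 × 10^-3 mol (1:1 ratio)
mass of ZnO = 5.63 × 10^-3 × 81.38 = 0.458 g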